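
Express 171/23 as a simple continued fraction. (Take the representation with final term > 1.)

[7; 2, 3, 3]

171 = 7*23 + 10
23 = 2*10 + 3
10 = 3*3 + 1
3 = 3*1 + 0  (stop)
So 171/23 = [7; 2, 3, 3].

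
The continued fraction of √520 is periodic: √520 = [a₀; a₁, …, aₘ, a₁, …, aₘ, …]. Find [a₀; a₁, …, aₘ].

[22; 1, 4, 11, 4, 1, 44]

a₀ = ⌊√520⌋ = 22.
With m₀=0, d₀=1 and mₖ₊₁ = dₖaₖ − mₖ, dₖ₊₁ = (n − mₖ₊₁²)/dₖ, aₖ₊₁ = ⌊(a₀+mₖ₊₁)/dₖ₊₁⌋:
  k=1: m=22, d=36, a=1
  k=2: m=14, d=9, a=4
  k=3: m=22, d=4, a=11
  k=4: m=22, d=9, a=4
  k=5: m=14, d=36, a=1
  k=6: m=22, d=1, a=44
d=1 and a=2a₀=44 at k=6, so the next step gives (m, d) = (22, 36) again — its k=1 value — and the period has length 6.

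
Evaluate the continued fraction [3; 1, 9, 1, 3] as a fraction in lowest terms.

Fold from the inside: start with 3/1.
  1 + 1/3 = 4/3
  9 + 3/4 = 39/4
  1 + 4/39 = 43/39
  3 + 39/43 = 168/43

168/43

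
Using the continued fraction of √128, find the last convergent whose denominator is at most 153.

577/51

√128 = [11; 3, 5, 3, 22, …] (period length 4).
Convergents:
  p_0/q_0 = 11/1
  p_1/q_1 = 34/3
  p_2/q_2 = 181/16
  p_3/q_3 = 577/51
  p_4/q_4 = 12875/1138
q_3 = 51 ≤ 153 < 1138 = q_4, so the answer is 577/51.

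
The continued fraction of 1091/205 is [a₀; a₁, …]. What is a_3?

1091 = 5·205 + 66   →  a_0 = 5
205 = 3·66 + 7   →  a_1 = 3
66 = 9·7 + 3   →  a_2 = 9
7 = 2·3 + 1   →  a_3 = 2

2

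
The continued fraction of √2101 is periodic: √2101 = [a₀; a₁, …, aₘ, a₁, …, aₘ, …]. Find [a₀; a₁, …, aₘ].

[45; 1, 5, 8, 5, 1, 90]

a₀ = ⌊√2101⌋ = 45.
With m₀=0, d₀=1 and mₖ₊₁ = dₖaₖ − mₖ, dₖ₊₁ = (n − mₖ₊₁²)/dₖ, aₖ₊₁ = ⌊(a₀+mₖ₊₁)/dₖ₊₁⌋:
  k=1: m=45, d=76, a=1
  k=2: m=31, d=15, a=5
  k=3: m=44, d=11, a=8
  k=4: m=44, d=15, a=5
  k=5: m=31, d=76, a=1
  k=6: m=45, d=1, a=90
d=1 and a=2a₀=90 at k=6, so the next step gives (m, d) = (45, 76) again — its k=1 value — and the period has length 6.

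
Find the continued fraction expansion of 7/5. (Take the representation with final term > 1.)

[1; 2, 2]

7 = 1*5 + 2
5 = 2*2 + 1
2 = 2*1 + 0  (stop)
So 7/5 = [1; 2, 2].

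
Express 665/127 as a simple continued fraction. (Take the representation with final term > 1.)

[5; 4, 4, 3, 2]

665 = 5×127 + 30
127 = 4×30 + 7
30 = 4×7 + 2
7 = 3×2 + 1
2 = 2×1 + 0  (stop)
So 665/127 = [5; 4, 4, 3, 2].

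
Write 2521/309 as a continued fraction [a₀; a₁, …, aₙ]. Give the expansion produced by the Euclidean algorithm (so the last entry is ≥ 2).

[8; 6, 3, 3, 1, 3]

2521 = 8*309 + 49
309 = 6*49 + 15
49 = 3*15 + 4
15 = 3*4 + 3
4 = 1*3 + 1
3 = 3*1 + 0  (stop)
So 2521/309 = [8; 6, 3, 3, 1, 3].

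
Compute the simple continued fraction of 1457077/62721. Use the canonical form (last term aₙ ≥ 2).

[23; 4, 3, 18, 3, 8, 3, 3]

1457077 = 23×62721 + 14494
62721 = 4×14494 + 4745
14494 = 3×4745 + 259
4745 = 18×259 + 83
259 = 3×83 + 10
83 = 8×10 + 3
10 = 3×3 + 1
3 = 3×1 + 0  (stop)
So 1457077/62721 = [23; 4, 3, 18, 3, 8, 3, 3].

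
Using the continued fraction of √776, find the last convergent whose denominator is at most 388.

10697/384

√776 = [27; 1, 5, 1, 54, …] (period length 4).
Convergents:
  p_0/q_0 = 27/1
  p_1/q_1 = 28/1
  p_2/q_2 = 167/6
  p_3/q_3 = 195/7
  p_4/q_4 = 10697/384
  p_5/q_5 = 10892/391
q_4 = 384 ≤ 388 < 391 = q_5, so the answer is 10697/384.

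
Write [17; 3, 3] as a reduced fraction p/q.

173/10

Using pₖ = aₖpₖ₋₁ + pₖ₋₂ and qₖ = aₖqₖ₋₁ + qₖ₋₂:
  k=0: a=17, p=17, q=1
  k=1: a=3, p=52, q=3
  k=2: a=3, p=173, q=10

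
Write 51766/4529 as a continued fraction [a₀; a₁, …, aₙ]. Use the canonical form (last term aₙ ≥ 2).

[11; 2, 3, 15, 8, 2, 2]

51766 = 11·4529 + 1947
4529 = 2·1947 + 635
1947 = 3·635 + 42
635 = 15·42 + 5
42 = 8·5 + 2
5 = 2·2 + 1
2 = 2·1 + 0  (stop)
So 51766/4529 = [11; 2, 3, 15, 8, 2, 2].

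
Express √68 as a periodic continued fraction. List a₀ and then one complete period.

[8; 4, 16]

a₀ = ⌊√68⌋ = 8.
With m₀=0, d₀=1 and mₖ₊₁ = dₖaₖ − mₖ, dₖ₊₁ = (n − mₖ₊₁²)/dₖ, aₖ₊₁ = ⌊(a₀+mₖ₊₁)/dₖ₊₁⌋:
  k=1: m=8, d=4, a=4
  k=2: m=8, d=1, a=16
d=1 and a=2a₀=16 at k=2, so the next step gives (m, d) = (8, 4) again — its k=1 value — and the period has length 2.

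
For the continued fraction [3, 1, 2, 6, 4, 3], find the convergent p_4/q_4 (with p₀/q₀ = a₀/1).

291/79

Using pₖ = aₖpₖ₋₁ + pₖ₋₂, qₖ = aₖqₖ₋₁ + qₖ₋₂ (with p₋₁=1, p₋₂=0, q₋₁=0, q₋₂=1):
  k=0: a=3, p=3, q=1
  k=1: a=1, p=4, q=1
  k=2: a=2, p=11, q=3
  k=3: a=6, p=70, q=19
  k=4: a=4, p=291, q=79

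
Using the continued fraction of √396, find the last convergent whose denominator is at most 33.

199/10

√396 = [19; 1, 8, 1, 38, …] (period length 4).
Convergents:
  p_0/q_0 = 19/1
  p_1/q_1 = 20/1
  p_2/q_2 = 179/9
  p_3/q_3 = 199/10
  p_4/q_4 = 7741/389
q_3 = 10 ≤ 33 < 389 = q_4, so the answer is 199/10.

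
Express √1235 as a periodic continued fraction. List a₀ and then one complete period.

a₀ = ⌊√1235⌋ = 35.
With m₀=0, d₀=1 and mₖ₊₁ = dₖaₖ − mₖ, dₖ₊₁ = (n − mₖ₊₁²)/dₖ, aₖ₊₁ = ⌊(a₀+mₖ₊₁)/dₖ₊₁⌋:
  k=1: m=35, d=10, a=7
  k=2: m=35, d=1, a=70
d=1 and a=2a₀=70 at k=2, so the next step gives (m, d) = (35, 10) again — its k=1 value — and the period has length 2.

[35; 7, 70]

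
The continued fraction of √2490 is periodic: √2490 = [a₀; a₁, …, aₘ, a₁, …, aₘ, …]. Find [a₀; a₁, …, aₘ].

a₀ = ⌊√2490⌋ = 49.
With m₀=0, d₀=1 and mₖ₊₁ = dₖaₖ − mₖ, dₖ₊₁ = (n − mₖ₊₁²)/dₖ, aₖ₊₁ = ⌊(a₀+mₖ₊₁)/dₖ₊₁⌋:
  k=1: m=49, d=89, a=1
  k=2: m=40, d=10, a=8
  k=3: m=40, d=89, a=1
  k=4: m=49, d=1, a=98
d=1 and a=2a₀=98 at k=4, so the next step gives (m, d) = (49, 89) again — its k=1 value — and the period has length 4.

[49; 1, 8, 1, 98]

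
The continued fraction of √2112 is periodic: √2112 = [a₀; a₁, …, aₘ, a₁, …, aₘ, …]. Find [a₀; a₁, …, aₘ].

[45; 1, 21, 1, 90]

a₀ = ⌊√2112⌋ = 45.
With m₀=0, d₀=1 and mₖ₊₁ = dₖaₖ − mₖ, dₖ₊₁ = (n − mₖ₊₁²)/dₖ, aₖ₊₁ = ⌊(a₀+mₖ₊₁)/dₖ₊₁⌋:
  k=1: m=45, d=87, a=1
  k=2: m=42, d=4, a=21
  k=3: m=42, d=87, a=1
  k=4: m=45, d=1, a=90
d=1 and a=2a₀=90 at k=4, so the next step gives (m, d) = (45, 87) again — its k=1 value — and the period has length 4.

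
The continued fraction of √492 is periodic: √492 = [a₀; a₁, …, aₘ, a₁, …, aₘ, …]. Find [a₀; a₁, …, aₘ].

a₀ = ⌊√492⌋ = 22.

[22; 5, 1, 1, 10, 1, 1, 5, 44]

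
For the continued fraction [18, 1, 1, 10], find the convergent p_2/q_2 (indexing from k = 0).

37/2

Using pₖ = aₖpₖ₋₁ + pₖ₋₂, qₖ = aₖqₖ₋₁ + qₖ₋₂ (with p₋₁=1, p₋₂=0, q₋₁=0, q₋₂=1):
  k=0: a=18, p=18, q=1
  k=1: a=1, p=19, q=1
  k=2: a=1, p=37, q=2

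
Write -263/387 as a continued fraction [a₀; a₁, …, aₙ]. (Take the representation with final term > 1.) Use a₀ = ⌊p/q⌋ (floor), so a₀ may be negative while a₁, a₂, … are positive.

-263 = -1×387 + 124
387 = 3×124 + 15
124 = 8×15 + 4
15 = 3×4 + 3
4 = 1×3 + 1
3 = 3×1 + 0  (stop)
So -263/387 = [-1; 3, 8, 3, 1, 3].

[-1; 3, 8, 3, 1, 3]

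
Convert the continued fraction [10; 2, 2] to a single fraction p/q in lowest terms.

52/5

Using pₖ = aₖpₖ₋₁ + pₖ₋₂ and qₖ = aₖqₖ₋₁ + qₖ₋₂:
  k=0: a=10, p=10, q=1
  k=1: a=2, p=21, q=2
  k=2: a=2, p=52, q=5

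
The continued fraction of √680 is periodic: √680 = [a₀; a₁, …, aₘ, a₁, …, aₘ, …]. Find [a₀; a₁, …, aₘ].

a₀ = ⌊√680⌋ = 26.
With m₀=0, d₀=1 and mₖ₊₁ = dₖaₖ − mₖ, dₖ₊₁ = (n − mₖ₊₁²)/dₖ, aₖ₊₁ = ⌊(a₀+mₖ₊₁)/dₖ₊₁⌋:
  k=1: m=26, d=4, a=13
  k=2: m=26, d=1, a=52
d=1 and a=2a₀=52 at k=2, so the next step gives (m, d) = (26, 4) again — its k=1 value — and the period has length 2.

[26; 13, 52]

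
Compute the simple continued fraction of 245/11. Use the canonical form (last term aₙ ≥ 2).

245 = 22·11 + 3
11 = 3·3 + 2
3 = 1·2 + 1
2 = 2·1 + 0  (stop)
So 245/11 = [22; 3, 1, 2].

[22; 3, 1, 2]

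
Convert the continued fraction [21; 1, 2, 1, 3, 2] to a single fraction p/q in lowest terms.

Using pₖ = aₖpₖ₋₁ + pₖ₋₂ and qₖ = aₖqₖ₋₁ + qₖ₋₂:
  k=0: a=21, p=21, q=1
  k=1: a=1, p=22, q=1
  k=2: a=2, p=65, q=3
  k=3: a=1, p=87, q=4
  k=4: a=3, p=326, q=15
  k=5: a=2, p=739, q=34

739/34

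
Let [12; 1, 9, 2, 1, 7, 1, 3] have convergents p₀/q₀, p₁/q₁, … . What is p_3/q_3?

Using pₖ = aₖpₖ₋₁ + pₖ₋₂, qₖ = aₖqₖ₋₁ + qₖ₋₂ (with p₋₁=1, p₋₂=0, q₋₁=0, q₋₂=1):
  k=0: a=12, p=12, q=1
  k=1: a=1, p=13, q=1
  k=2: a=9, p=129, q=10
  k=3: a=2, p=271, q=21

271/21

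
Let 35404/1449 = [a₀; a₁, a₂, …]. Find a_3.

3

35404 = 24·1449 + 628   →  a_0 = 24
1449 = 2·628 + 193   →  a_1 = 2
628 = 3·193 + 49   →  a_2 = 3
193 = 3·49 + 46   →  a_3 = 3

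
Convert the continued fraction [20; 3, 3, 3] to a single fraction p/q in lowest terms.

Using pₖ = aₖpₖ₋₁ + pₖ₋₂ and qₖ = aₖqₖ₋₁ + qₖ₋₂:
  k=0: a=20, p=20, q=1
  k=1: a=3, p=61, q=3
  k=2: a=3, p=203, q=10
  k=3: a=3, p=670, q=33

670/33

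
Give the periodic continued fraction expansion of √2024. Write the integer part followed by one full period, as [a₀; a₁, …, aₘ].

[44; 1, 88]

a₀ = ⌊√2024⌋ = 44.
With m₀=0, d₀=1 and mₖ₊₁ = dₖaₖ − mₖ, dₖ₊₁ = (n − mₖ₊₁²)/dₖ, aₖ₊₁ = ⌊(a₀+mₖ₊₁)/dₖ₊₁⌋:
  k=1: m=44, d=88, a=1
  k=2: m=44, d=1, a=88
d=1 and a=2a₀=88 at k=2, so the next step gives (m, d) = (44, 88) again — its k=1 value — and the period has length 2.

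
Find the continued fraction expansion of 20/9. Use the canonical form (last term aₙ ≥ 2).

[2; 4, 2]

20 = 2·9 + 2
9 = 4·2 + 1
2 = 2·1 + 0  (stop)
So 20/9 = [2; 4, 2].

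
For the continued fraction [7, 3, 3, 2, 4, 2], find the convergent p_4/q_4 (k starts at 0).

Using pₖ = aₖpₖ₋₁ + pₖ₋₂, qₖ = aₖqₖ₋₁ + qₖ₋₂ (with p₋₁=1, p₋₂=0, q₋₁=0, q₋₂=1):
  k=0: a=7, p=7, q=1
  k=1: a=3, p=22, q=3
  k=2: a=3, p=73, q=10
  k=3: a=2, p=168, q=23
  k=4: a=4, p=745, q=102

745/102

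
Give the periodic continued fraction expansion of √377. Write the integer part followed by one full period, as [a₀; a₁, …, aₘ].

[19; 2, 2, 2, 38]

a₀ = ⌊√377⌋ = 19.
With m₀=0, d₀=1 and mₖ₊₁ = dₖaₖ − mₖ, dₖ₊₁ = (n − mₖ₊₁²)/dₖ, aₖ₊₁ = ⌊(a₀+mₖ₊₁)/dₖ₊₁⌋:
  k=1: m=19, d=16, a=2
  k=2: m=13, d=13, a=2
  k=3: m=13, d=16, a=2
  k=4: m=19, d=1, a=38
d=1 and a=2a₀=38 at k=4, so the next step gives (m, d) = (19, 16) again — its k=1 value — and the period has length 4.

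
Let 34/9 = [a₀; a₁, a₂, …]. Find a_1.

1

34 = 3·9 + 7   →  a_0 = 3
9 = 1·7 + 2   →  a_1 = 1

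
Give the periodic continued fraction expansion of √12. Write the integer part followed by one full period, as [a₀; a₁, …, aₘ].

a₀ = ⌊√12⌋ = 3.
With m₀=0, d₀=1 and mₖ₊₁ = dₖaₖ − mₖ, dₖ₊₁ = (n − mₖ₊₁²)/dₖ, aₖ₊₁ = ⌊(a₀+mₖ₊₁)/dₖ₊₁⌋:
  k=1: m=3, d=3, a=2
  k=2: m=3, d=1, a=6
d=1 and a=2a₀=6 at k=2, so the next step gives (m, d) = (3, 3) again — its k=1 value — and the period has length 2.

[3; 2, 6]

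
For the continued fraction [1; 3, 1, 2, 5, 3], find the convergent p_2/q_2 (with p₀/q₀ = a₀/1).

5/4

Using pₖ = aₖpₖ₋₁ + pₖ₋₂, qₖ = aₖqₖ₋₁ + qₖ₋₂ (with p₋₁=1, p₋₂=0, q₋₁=0, q₋₂=1):
  k=0: a=1, p=1, q=1
  k=1: a=3, p=4, q=3
  k=2: a=1, p=5, q=4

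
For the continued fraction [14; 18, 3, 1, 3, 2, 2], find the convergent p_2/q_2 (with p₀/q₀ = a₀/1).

773/55

Using pₖ = aₖpₖ₋₁ + pₖ₋₂, qₖ = aₖqₖ₋₁ + qₖ₋₂ (with p₋₁=1, p₋₂=0, q₋₁=0, q₋₂=1):
  k=0: a=14, p=14, q=1
  k=1: a=18, p=253, q=18
  k=2: a=3, p=773, q=55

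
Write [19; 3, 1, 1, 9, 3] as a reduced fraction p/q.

Fold from the inside: start with 3/1.
  9 + 1/3 = 28/3
  1 + 3/28 = 31/28
  1 + 28/31 = 59/31
  3 + 31/59 = 208/59
  19 + 59/208 = 4011/208

4011/208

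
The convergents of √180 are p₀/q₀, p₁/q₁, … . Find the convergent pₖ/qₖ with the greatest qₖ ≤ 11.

√180 = [13; 2, 2, 2, 26, …] (period length 4).
Convergents:
  p_0/q_0 = 13/1
  p_1/q_1 = 27/2
  p_2/q_2 = 67/5
  p_3/q_3 = 161/12
q_2 = 5 ≤ 11 < 12 = q_3, so the answer is 67/5.

67/5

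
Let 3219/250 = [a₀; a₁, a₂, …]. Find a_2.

7

3219 = 12·250 + 219   →  a_0 = 12
250 = 1·219 + 31   →  a_1 = 1
219 = 7·31 + 2   →  a_2 = 7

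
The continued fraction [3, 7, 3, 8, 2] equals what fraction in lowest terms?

Using pₖ = aₖpₖ₋₁ + pₖ₋₂ and qₖ = aₖqₖ₋₁ + qₖ₋₂:
  k=0: a=3, p=3, q=1
  k=1: a=7, p=22, q=7
  k=2: a=3, p=69, q=22
  k=3: a=8, p=574, q=183
  k=4: a=2, p=1217, q=388

1217/388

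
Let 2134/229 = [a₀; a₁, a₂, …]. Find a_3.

2134 = 9·229 + 73   →  a_0 = 9
229 = 3·73 + 10   →  a_1 = 3
73 = 7·10 + 3   →  a_2 = 7
10 = 3·3 + 1   →  a_3 = 3

3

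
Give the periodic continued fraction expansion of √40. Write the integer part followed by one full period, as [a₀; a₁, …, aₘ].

[6; 3, 12]

a₀ = ⌊√40⌋ = 6.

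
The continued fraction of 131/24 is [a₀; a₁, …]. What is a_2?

5

131 = 5·24 + 11   →  a_0 = 5
24 = 2·11 + 2   →  a_1 = 2
11 = 5·2 + 1   →  a_2 = 5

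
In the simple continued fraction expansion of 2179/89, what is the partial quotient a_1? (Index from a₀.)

2179 = 24·89 + 43   →  a_0 = 24
89 = 2·43 + 3   →  a_1 = 2

2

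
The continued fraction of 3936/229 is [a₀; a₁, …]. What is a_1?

5

3936 = 17·229 + 43   →  a_0 = 17
229 = 5·43 + 14   →  a_1 = 5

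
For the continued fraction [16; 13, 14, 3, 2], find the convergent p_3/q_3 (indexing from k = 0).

Using pₖ = aₖpₖ₋₁ + pₖ₋₂, qₖ = aₖqₖ₋₁ + qₖ₋₂ (with p₋₁=1, p₋₂=0, q₋₁=0, q₋₂=1):
  k=0: a=16, p=16, q=1
  k=1: a=13, p=209, q=13
  k=2: a=14, p=2942, q=183
  k=3: a=3, p=9035, q=562

9035/562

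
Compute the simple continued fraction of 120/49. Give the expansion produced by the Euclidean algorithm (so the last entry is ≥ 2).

120 = 2×49 + 22
49 = 2×22 + 5
22 = 4×5 + 2
5 = 2×2 + 1
2 = 2×1 + 0  (stop)
So 120/49 = [2; 2, 4, 2, 2].

[2; 2, 4, 2, 2]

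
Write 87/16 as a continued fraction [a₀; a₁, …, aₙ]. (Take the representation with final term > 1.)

87 = 5*16 + 7
16 = 2*7 + 2
7 = 3*2 + 1
2 = 2*1 + 0  (stop)
So 87/16 = [5; 2, 3, 2].

[5; 2, 3, 2]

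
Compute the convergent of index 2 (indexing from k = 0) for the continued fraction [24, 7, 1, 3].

193/8

Using pₖ = aₖpₖ₋₁ + pₖ₋₂, qₖ = aₖqₖ₋₁ + qₖ₋₂ (with p₋₁=1, p₋₂=0, q₋₁=0, q₋₂=1):
  k=0: a=24, p=24, q=1
  k=1: a=7, p=169, q=7
  k=2: a=1, p=193, q=8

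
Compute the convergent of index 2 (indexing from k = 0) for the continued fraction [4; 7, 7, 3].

Using pₖ = aₖpₖ₋₁ + pₖ₋₂, qₖ = aₖqₖ₋₁ + qₖ₋₂ (with p₋₁=1, p₋₂=0, q₋₁=0, q₋₂=1):
  k=0: a=4, p=4, q=1
  k=1: a=7, p=29, q=7
  k=2: a=7, p=207, q=50

207/50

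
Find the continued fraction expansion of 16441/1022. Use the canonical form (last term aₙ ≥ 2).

[16; 11, 2, 14, 3]

16441 = 16·1022 + 89
1022 = 11·89 + 43
89 = 2·43 + 3
43 = 14·3 + 1
3 = 3·1 + 0  (stop)
So 16441/1022 = [16; 11, 2, 14, 3].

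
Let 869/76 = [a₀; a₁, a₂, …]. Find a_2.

3

869 = 11·76 + 33   →  a_0 = 11
76 = 2·33 + 10   →  a_1 = 2
33 = 3·10 + 3   →  a_2 = 3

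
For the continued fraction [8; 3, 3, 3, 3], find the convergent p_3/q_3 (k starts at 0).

Using pₖ = aₖpₖ₋₁ + pₖ₋₂, qₖ = aₖqₖ₋₁ + qₖ₋₂ (with p₋₁=1, p₋₂=0, q₋₁=0, q₋₂=1):
  k=0: a=8, p=8, q=1
  k=1: a=3, p=25, q=3
  k=2: a=3, p=83, q=10
  k=3: a=3, p=274, q=33

274/33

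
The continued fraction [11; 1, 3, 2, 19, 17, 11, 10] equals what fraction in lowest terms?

Fold from the inside: start with 10/1.
  11 + 1/10 = 111/10
  17 + 10/111 = 1897/111
  19 + 111/1897 = 36154/1897
  2 + 1897/36154 = 74205/36154
  3 + 36154/74205 = 258769/74205
  1 + 74205/258769 = 332974/258769
  11 + 258769/332974 = 3921483/332974

3921483/332974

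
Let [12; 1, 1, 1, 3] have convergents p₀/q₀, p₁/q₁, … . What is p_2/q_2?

Using pₖ = aₖpₖ₋₁ + pₖ₋₂, qₖ = aₖqₖ₋₁ + qₖ₋₂ (with p₋₁=1, p₋₂=0, q₋₁=0, q₋₂=1):
  k=0: a=12, p=12, q=1
  k=1: a=1, p=13, q=1
  k=2: a=1, p=25, q=2

25/2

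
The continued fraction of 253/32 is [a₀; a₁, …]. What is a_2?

253 = 7·32 + 29   →  a_0 = 7
32 = 1·29 + 3   →  a_1 = 1
29 = 9·3 + 2   →  a_2 = 9

9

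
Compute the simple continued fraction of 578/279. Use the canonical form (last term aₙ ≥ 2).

578 = 2×279 + 20
279 = 13×20 + 19
20 = 1×19 + 1
19 = 19×1 + 0  (stop)
So 578/279 = [2; 13, 1, 19].

[2; 13, 1, 19]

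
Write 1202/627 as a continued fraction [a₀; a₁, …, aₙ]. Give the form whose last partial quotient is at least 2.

[1; 1, 11, 17, 3]

1202 = 1·627 + 575
627 = 1·575 + 52
575 = 11·52 + 3
52 = 17·3 + 1
3 = 3·1 + 0  (stop)
So 1202/627 = [1; 1, 11, 17, 3].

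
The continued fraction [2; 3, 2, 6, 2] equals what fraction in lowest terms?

222/97

Using pₖ = aₖpₖ₋₁ + pₖ₋₂ and qₖ = aₖqₖ₋₁ + qₖ₋₂:
  k=0: a=2, p=2, q=1
  k=1: a=3, p=7, q=3
  k=2: a=2, p=16, q=7
  k=3: a=6, p=103, q=45
  k=4: a=2, p=222, q=97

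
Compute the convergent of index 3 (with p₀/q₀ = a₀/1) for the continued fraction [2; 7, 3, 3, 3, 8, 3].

Using pₖ = aₖpₖ₋₁ + pₖ₋₂, qₖ = aₖqₖ₋₁ + qₖ₋₂ (with p₋₁=1, p₋₂=0, q₋₁=0, q₋₂=1):
  k=0: a=2, p=2, q=1
  k=1: a=7, p=15, q=7
  k=2: a=3, p=47, q=22
  k=3: a=3, p=156, q=73

156/73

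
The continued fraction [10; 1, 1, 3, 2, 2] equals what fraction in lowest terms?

412/39

Fold from the inside: start with 2/1.
  2 + 1/2 = 5/2
  3 + 2/5 = 17/5
  1 + 5/17 = 22/17
  1 + 17/22 = 39/22
  10 + 22/39 = 412/39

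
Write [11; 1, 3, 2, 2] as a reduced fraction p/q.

259/22

Fold from the inside: start with 2/1.
  2 + 1/2 = 5/2
  3 + 2/5 = 17/5
  1 + 5/17 = 22/17
  11 + 17/22 = 259/22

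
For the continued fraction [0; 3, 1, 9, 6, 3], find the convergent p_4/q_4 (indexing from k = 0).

61/238

Using pₖ = aₖpₖ₋₁ + pₖ₋₂, qₖ = aₖqₖ₋₁ + qₖ₋₂ (with p₋₁=1, p₋₂=0, q₋₁=0, q₋₂=1):
  k=0: a=0, p=0, q=1
  k=1: a=3, p=1, q=3
  k=2: a=1, p=1, q=4
  k=3: a=9, p=10, q=39
  k=4: a=6, p=61, q=238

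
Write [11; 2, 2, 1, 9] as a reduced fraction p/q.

777/68

Fold from the inside: start with 9/1.
  1 + 1/9 = 10/9
  2 + 9/10 = 29/10
  2 + 10/29 = 68/29
  11 + 29/68 = 777/68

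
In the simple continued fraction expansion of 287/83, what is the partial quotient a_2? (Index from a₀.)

5

287 = 3·83 + 38   →  a_0 = 3
83 = 2·38 + 7   →  a_1 = 2
38 = 5·7 + 3   →  a_2 = 5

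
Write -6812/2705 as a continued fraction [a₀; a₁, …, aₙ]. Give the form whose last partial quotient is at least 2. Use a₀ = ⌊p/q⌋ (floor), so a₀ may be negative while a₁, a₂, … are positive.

-6812 = -3·2705 + 1303
2705 = 2·1303 + 99
1303 = 13·99 + 16
99 = 6·16 + 3
16 = 5·3 + 1
3 = 3·1 + 0  (stop)
So -6812/2705 = [-3; 2, 13, 6, 5, 3].

[-3; 2, 13, 6, 5, 3]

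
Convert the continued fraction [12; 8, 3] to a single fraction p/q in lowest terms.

Fold from the inside: start with 3/1.
  8 + 1/3 = 25/3
  12 + 3/25 = 303/25

303/25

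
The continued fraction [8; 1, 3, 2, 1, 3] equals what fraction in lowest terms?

Fold from the inside: start with 3/1.
  1 + 1/3 = 4/3
  2 + 3/4 = 11/4
  3 + 4/11 = 37/11
  1 + 11/37 = 48/37
  8 + 37/48 = 421/48

421/48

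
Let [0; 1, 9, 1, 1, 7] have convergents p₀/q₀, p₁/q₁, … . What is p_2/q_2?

Using pₖ = aₖpₖ₋₁ + pₖ₋₂, qₖ = aₖqₖ₋₁ + qₖ₋₂ (with p₋₁=1, p₋₂=0, q₋₁=0, q₋₂=1):
  k=0: a=0, p=0, q=1
  k=1: a=1, p=1, q=1
  k=2: a=9, p=9, q=10

9/10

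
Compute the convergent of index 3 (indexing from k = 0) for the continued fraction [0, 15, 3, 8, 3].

Using pₖ = aₖpₖ₋₁ + pₖ₋₂, qₖ = aₖqₖ₋₁ + qₖ₋₂ (with p₋₁=1, p₋₂=0, q₋₁=0, q₋₂=1):
  k=0: a=0, p=0, q=1
  k=1: a=15, p=1, q=15
  k=2: a=3, p=3, q=46
  k=3: a=8, p=25, q=383

25/383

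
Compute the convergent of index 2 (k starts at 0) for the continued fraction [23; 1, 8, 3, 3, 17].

215/9

Using pₖ = aₖpₖ₋₁ + pₖ₋₂, qₖ = aₖqₖ₋₁ + qₖ₋₂ (with p₋₁=1, p₋₂=0, q₋₁=0, q₋₂=1):
  k=0: a=23, p=23, q=1
  k=1: a=1, p=24, q=1
  k=2: a=8, p=215, q=9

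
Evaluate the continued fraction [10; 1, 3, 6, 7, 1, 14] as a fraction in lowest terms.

Using pₖ = aₖpₖ₋₁ + pₖ₋₂ and qₖ = aₖqₖ₋₁ + qₖ₋₂:
  k=0: a=10, p=10, q=1
  k=1: a=1, p=11, q=1
  k=2: a=3, p=43, q=4
  k=3: a=6, p=269, q=25
  k=4: a=7, p=1926, q=179
  k=5: a=1, p=2195, q=204
  k=6: a=14, p=32656, q=3035

32656/3035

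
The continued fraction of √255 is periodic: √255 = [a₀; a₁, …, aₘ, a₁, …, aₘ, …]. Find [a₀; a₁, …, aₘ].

a₀ = ⌊√255⌋ = 15.
With m₀=0, d₀=1 and mₖ₊₁ = dₖaₖ − mₖ, dₖ₊₁ = (n − mₖ₊₁²)/dₖ, aₖ₊₁ = ⌊(a₀+mₖ₊₁)/dₖ₊₁⌋:
  k=1: m=15, d=30, a=1
  k=2: m=15, d=1, a=30
d=1 and a=2a₀=30 at k=2, so the next step gives (m, d) = (15, 30) again — its k=1 value — and the period has length 2.

[15; 1, 30]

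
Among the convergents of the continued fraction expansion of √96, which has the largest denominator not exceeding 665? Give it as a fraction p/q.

4801/490

√96 = [9; 1, 3, 1, 18, …] (period length 4).
Convergents:
  p_0/q_0 = 9/1
  p_1/q_1 = 10/1
  p_2/q_2 = 39/4
  p_3/q_3 = 49/5
  p_4/q_4 = 921/94
  p_5/q_5 = 970/99
  p_6/q_6 = 3831/391
  p_7/q_7 = 4801/490
  p_8/q_8 = 90249/9211
q_7 = 490 ≤ 665 < 9211 = q_8, so the answer is 4801/490.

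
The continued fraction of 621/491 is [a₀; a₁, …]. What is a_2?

621 = 1·491 + 130   →  a_0 = 1
491 = 3·130 + 101   →  a_1 = 3
130 = 1·101 + 29   →  a_2 = 1

1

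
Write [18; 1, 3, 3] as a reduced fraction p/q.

Using pₖ = aₖpₖ₋₁ + pₖ₋₂ and qₖ = aₖqₖ₋₁ + qₖ₋₂:
  k=0: a=18, p=18, q=1
  k=1: a=1, p=19, q=1
  k=2: a=3, p=75, q=4
  k=3: a=3, p=244, q=13

244/13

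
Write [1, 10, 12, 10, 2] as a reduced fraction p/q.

Fold from the inside: start with 2/1.
  10 + 1/2 = 21/2
  12 + 2/21 = 254/21
  10 + 21/254 = 2561/254
  1 + 254/2561 = 2815/2561

2815/2561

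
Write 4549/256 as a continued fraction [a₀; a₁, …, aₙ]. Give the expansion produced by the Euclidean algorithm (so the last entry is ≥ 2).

[17; 1, 3, 2, 1, 19]

4549 = 17*256 + 197
256 = 1*197 + 59
197 = 3*59 + 20
59 = 2*20 + 19
20 = 1*19 + 1
19 = 19*1 + 0  (stop)
So 4549/256 = [17; 1, 3, 2, 1, 19].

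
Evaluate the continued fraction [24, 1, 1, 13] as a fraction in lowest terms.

Using pₖ = aₖpₖ₋₁ + pₖ₋₂ and qₖ = aₖqₖ₋₁ + qₖ₋₂:
  k=0: a=24, p=24, q=1
  k=1: a=1, p=25, q=1
  k=2: a=1, p=49, q=2
  k=3: a=13, p=662, q=27

662/27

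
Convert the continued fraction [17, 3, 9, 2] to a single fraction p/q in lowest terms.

1022/59

Fold from the inside: start with 2/1.
  9 + 1/2 = 19/2
  3 + 2/19 = 59/19
  17 + 19/59 = 1022/59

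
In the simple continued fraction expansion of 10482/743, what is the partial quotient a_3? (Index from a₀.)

2

10482 = 14·743 + 80   →  a_0 = 14
743 = 9·80 + 23   →  a_1 = 9
80 = 3·23 + 11   →  a_2 = 3
23 = 2·11 + 1   →  a_3 = 2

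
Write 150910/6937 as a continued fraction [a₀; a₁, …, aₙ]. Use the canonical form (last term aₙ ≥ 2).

150910 = 21×6937 + 5233
6937 = 1×5233 + 1704
5233 = 3×1704 + 121
1704 = 14×121 + 10
121 = 12×10 + 1
10 = 10×1 + 0  (stop)
So 150910/6937 = [21; 1, 3, 14, 12, 10].

[21; 1, 3, 14, 12, 10]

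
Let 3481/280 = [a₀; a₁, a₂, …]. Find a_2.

3

3481 = 12·280 + 121   →  a_0 = 12
280 = 2·121 + 38   →  a_1 = 2
121 = 3·38 + 7   →  a_2 = 3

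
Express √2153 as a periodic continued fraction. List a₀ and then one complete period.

[46; 2, 2, 92]

a₀ = ⌊√2153⌋ = 46.
With m₀=0, d₀=1 and mₖ₊₁ = dₖaₖ − mₖ, dₖ₊₁ = (n − mₖ₊₁²)/dₖ, aₖ₊₁ = ⌊(a₀+mₖ₊₁)/dₖ₊₁⌋:
  k=1: m=46, d=37, a=2
  k=2: m=28, d=37, a=2
  k=3: m=46, d=1, a=92
d=1 and a=2a₀=92 at k=3, so the next step gives (m, d) = (46, 37) again — its k=1 value — and the period has length 3.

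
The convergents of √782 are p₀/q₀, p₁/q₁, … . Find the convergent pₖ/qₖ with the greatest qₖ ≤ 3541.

43820/1567

√782 = [27; 1, 26, 1, 54, …] (period length 4).
Convergents:
  p_0/q_0 = 27/1
  p_1/q_1 = 28/1
  p_2/q_2 = 755/27
  p_3/q_3 = 783/28
  p_4/q_4 = 43037/1539
  p_5/q_5 = 43820/1567
  p_6/q_6 = 1182357/42281
q_5 = 1567 ≤ 3541 < 42281 = q_6, so the answer is 43820/1567.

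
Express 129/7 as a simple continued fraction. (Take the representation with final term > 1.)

129 = 18×7 + 3
7 = 2×3 + 1
3 = 3×1 + 0  (stop)
So 129/7 = [18; 2, 3].

[18; 2, 3]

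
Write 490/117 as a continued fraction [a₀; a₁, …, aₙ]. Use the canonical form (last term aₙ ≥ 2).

[4; 5, 3, 7]

490 = 4·117 + 22
117 = 5·22 + 7
22 = 3·7 + 1
7 = 7·1 + 0  (stop)
So 490/117 = [4; 5, 3, 7].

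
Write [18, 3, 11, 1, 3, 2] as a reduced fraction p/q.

5992/327

Using pₖ = aₖpₖ₋₁ + pₖ₋₂ and qₖ = aₖqₖ₋₁ + qₖ₋₂:
  k=0: a=18, p=18, q=1
  k=1: a=3, p=55, q=3
  k=2: a=11, p=623, q=34
  k=3: a=1, p=678, q=37
  k=4: a=3, p=2657, q=145
  k=5: a=2, p=5992, q=327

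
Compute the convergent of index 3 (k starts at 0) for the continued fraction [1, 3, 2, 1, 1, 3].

13/10

Using pₖ = aₖpₖ₋₁ + pₖ₋₂, qₖ = aₖqₖ₋₁ + qₖ₋₂ (with p₋₁=1, p₋₂=0, q₋₁=0, q₋₂=1):
  k=0: a=1, p=1, q=1
  k=1: a=3, p=4, q=3
  k=2: a=2, p=9, q=7
  k=3: a=1, p=13, q=10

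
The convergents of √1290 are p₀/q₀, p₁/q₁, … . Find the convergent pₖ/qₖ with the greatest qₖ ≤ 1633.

30996/863

√1290 = [35; 1, 10, 1, 70, …] (period length 4).
Convergents:
  p_0/q_0 = 35/1
  p_1/q_1 = 36/1
  p_2/q_2 = 395/11
  p_3/q_3 = 431/12
  p_4/q_4 = 30565/851
  p_5/q_5 = 30996/863
  p_6/q_6 = 340525/9481
q_5 = 863 ≤ 1633 < 9481 = q_6, so the answer is 30996/863.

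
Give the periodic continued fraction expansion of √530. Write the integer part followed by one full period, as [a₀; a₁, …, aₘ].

[23; 46]

a₀ = ⌊√530⌋ = 23.
With m₀=0, d₀=1 and mₖ₊₁ = dₖaₖ − mₖ, dₖ₊₁ = (n − mₖ₊₁²)/dₖ, aₖ₊₁ = ⌊(a₀+mₖ₊₁)/dₖ₊₁⌋:
  k=1: m=23, d=1, a=46
d=1 and a=2a₀=46 at k=1, so the next step gives (m, d) = (23, 1) again — its k=1 value — and the period has length 1.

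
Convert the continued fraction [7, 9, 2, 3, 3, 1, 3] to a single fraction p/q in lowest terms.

Using pₖ = aₖpₖ₋₁ + pₖ₋₂ and qₖ = aₖqₖ₋₁ + qₖ₋₂:
  k=0: a=7, p=7, q=1
  k=1: a=9, p=64, q=9
  k=2: a=2, p=135, q=19
  k=3: a=3, p=469, q=66
  k=4: a=3, p=1542, q=217
  k=5: a=1, p=2011, q=283
  k=6: a=3, p=7575, q=1066

7575/1066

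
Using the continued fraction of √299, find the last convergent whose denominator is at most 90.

415/24

√299 = [17; 3, 2, 3, 34, …] (period length 4).
Convergents:
  p_0/q_0 = 17/1
  p_1/q_1 = 52/3
  p_2/q_2 = 121/7
  p_3/q_3 = 415/24
  p_4/q_4 = 14231/823
q_3 = 24 ≤ 90 < 823 = q_4, so the answer is 415/24.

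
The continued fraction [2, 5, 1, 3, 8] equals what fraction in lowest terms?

Using pₖ = aₖpₖ₋₁ + pₖ₋₂ and qₖ = aₖqₖ₋₁ + qₖ₋₂:
  k=0: a=2, p=2, q=1
  k=1: a=5, p=11, q=5
  k=2: a=1, p=13, q=6
  k=3: a=3, p=50, q=23
  k=4: a=8, p=413, q=190

413/190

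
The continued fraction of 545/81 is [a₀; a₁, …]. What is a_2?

2

545 = 6·81 + 59   →  a_0 = 6
81 = 1·59 + 22   →  a_1 = 1
59 = 2·22 + 15   →  a_2 = 2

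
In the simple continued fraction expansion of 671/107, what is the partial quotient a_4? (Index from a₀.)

671 = 6·107 + 29   →  a_0 = 6
107 = 3·29 + 20   →  a_1 = 3
29 = 1·20 + 9   →  a_2 = 1
20 = 2·9 + 2   →  a_3 = 2
9 = 4·2 + 1   →  a_4 = 4

4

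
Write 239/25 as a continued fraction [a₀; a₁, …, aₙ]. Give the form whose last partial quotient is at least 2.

[9; 1, 1, 3, 1, 2]

239 = 9·25 + 14
25 = 1·14 + 11
14 = 1·11 + 3
11 = 3·3 + 2
3 = 1·2 + 1
2 = 2·1 + 0  (stop)
So 239/25 = [9; 1, 1, 3, 1, 2].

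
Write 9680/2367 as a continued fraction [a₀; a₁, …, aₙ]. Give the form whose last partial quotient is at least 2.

9680 = 4×2367 + 212
2367 = 11×212 + 35
212 = 6×35 + 2
35 = 17×2 + 1
2 = 2×1 + 0  (stop)
So 9680/2367 = [4; 11, 6, 17, 2].

[4; 11, 6, 17, 2]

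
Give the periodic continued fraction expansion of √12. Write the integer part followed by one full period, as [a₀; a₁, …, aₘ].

a₀ = ⌊√12⌋ = 3.
With m₀=0, d₀=1 and mₖ₊₁ = dₖaₖ − mₖ, dₖ₊₁ = (n − mₖ₊₁²)/dₖ, aₖ₊₁ = ⌊(a₀+mₖ₊₁)/dₖ₊₁⌋:
  k=1: m=3, d=3, a=2
  k=2: m=3, d=1, a=6
d=1 and a=2a₀=6 at k=2, so the next step gives (m, d) = (3, 3) again — its k=1 value — and the period has length 2.

[3; 2, 6]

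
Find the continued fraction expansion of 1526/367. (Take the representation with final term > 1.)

1526 = 4×367 + 58
367 = 6×58 + 19
58 = 3×19 + 1
19 = 19×1 + 0  (stop)
So 1526/367 = [4; 6, 3, 19].

[4; 6, 3, 19]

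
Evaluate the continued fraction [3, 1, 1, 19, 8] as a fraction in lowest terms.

1103/314

Using pₖ = aₖpₖ₋₁ + pₖ₋₂ and qₖ = aₖqₖ₋₁ + qₖ₋₂:
  k=0: a=3, p=3, q=1
  k=1: a=1, p=4, q=1
  k=2: a=1, p=7, q=2
  k=3: a=19, p=137, q=39
  k=4: a=8, p=1103, q=314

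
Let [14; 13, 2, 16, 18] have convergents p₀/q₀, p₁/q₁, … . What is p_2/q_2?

380/27

Using pₖ = aₖpₖ₋₁ + pₖ₋₂, qₖ = aₖqₖ₋₁ + qₖ₋₂ (with p₋₁=1, p₋₂=0, q₋₁=0, q₋₂=1):
  k=0: a=14, p=14, q=1
  k=1: a=13, p=183, q=13
  k=2: a=2, p=380, q=27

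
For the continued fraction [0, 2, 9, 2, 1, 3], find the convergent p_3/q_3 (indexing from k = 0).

19/40

Using pₖ = aₖpₖ₋₁ + pₖ₋₂, qₖ = aₖqₖ₋₁ + qₖ₋₂ (with p₋₁=1, p₋₂=0, q₋₁=0, q₋₂=1):
  k=0: a=0, p=0, q=1
  k=1: a=2, p=1, q=2
  k=2: a=9, p=9, q=19
  k=3: a=2, p=19, q=40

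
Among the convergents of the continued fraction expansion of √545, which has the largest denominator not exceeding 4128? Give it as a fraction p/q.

√545 = [23; 2, 1, 8, 1, 2, 46, …] (period length 6).
Convergents:
  p_0/q_0 = 23/1
  p_1/q_1 = 47/2
  p_2/q_2 = 70/3
  p_3/q_3 = 607/26
  p_4/q_4 = 677/29
  p_5/q_5 = 1961/84
  p_6/q_6 = 90883/3893
  p_7/q_7 = 183727/7870
q_6 = 3893 ≤ 4128 < 7870 = q_7, so the answer is 90883/3893.

90883/3893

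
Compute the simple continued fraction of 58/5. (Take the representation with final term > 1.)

[11; 1, 1, 2]

58 = 11·5 + 3
5 = 1·3 + 2
3 = 1·2 + 1
2 = 2·1 + 0  (stop)
So 58/5 = [11; 1, 1, 2].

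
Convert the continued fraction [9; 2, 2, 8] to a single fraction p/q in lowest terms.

395/42

Using pₖ = aₖpₖ₋₁ + pₖ₋₂ and qₖ = aₖqₖ₋₁ + qₖ₋₂:
  k=0: a=9, p=9, q=1
  k=1: a=2, p=19, q=2
  k=2: a=2, p=47, q=5
  k=3: a=8, p=395, q=42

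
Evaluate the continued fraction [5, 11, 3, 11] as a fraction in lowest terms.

Using pₖ = aₖpₖ₋₁ + pₖ₋₂ and qₖ = aₖqₖ₋₁ + qₖ₋₂:
  k=0: a=5, p=5, q=1
  k=1: a=11, p=56, q=11
  k=2: a=3, p=173, q=34
  k=3: a=11, p=1959, q=385

1959/385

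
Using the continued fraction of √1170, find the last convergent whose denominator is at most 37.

√1170 = [34; 4, 1, 6, 1, 4, 68, …] (period length 6).
Convergents:
  p_0/q_0 = 34/1
  p_1/q_1 = 137/4
  p_2/q_2 = 171/5
  p_3/q_3 = 1163/34
  p_4/q_4 = 1334/39
q_3 = 34 ≤ 37 < 39 = q_4, so the answer is 1163/34.

1163/34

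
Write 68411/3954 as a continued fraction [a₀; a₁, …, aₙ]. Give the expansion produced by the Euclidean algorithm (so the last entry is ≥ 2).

68411 = 17·3954 + 1193
3954 = 3·1193 + 375
1193 = 3·375 + 68
375 = 5·68 + 35
68 = 1·35 + 33
35 = 1·33 + 2
33 = 16·2 + 1
2 = 2·1 + 0  (stop)
So 68411/3954 = [17; 3, 3, 5, 1, 1, 16, 2].

[17; 3, 3, 5, 1, 1, 16, 2]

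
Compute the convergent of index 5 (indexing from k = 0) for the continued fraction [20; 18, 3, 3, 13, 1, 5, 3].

Using pₖ = aₖpₖ₋₁ + pₖ₋₂, qₖ = aₖqₖ₋₁ + qₖ₋₂ (with p₋₁=1, p₋₂=0, q₋₁=0, q₋₂=1):
  k=0: a=20, p=20, q=1
  k=1: a=18, p=361, q=18
  k=2: a=3, p=1103, q=55
  k=3: a=3, p=3670, q=183
  k=4: a=13, p=48813, q=2434
  k=5: a=1, p=52483, q=2617

52483/2617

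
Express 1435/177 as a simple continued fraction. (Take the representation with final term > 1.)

[8; 9, 3, 6]

1435 = 8*177 + 19
177 = 9*19 + 6
19 = 3*6 + 1
6 = 6*1 + 0  (stop)
So 1435/177 = [8; 9, 3, 6].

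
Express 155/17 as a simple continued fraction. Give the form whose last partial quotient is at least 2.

[9; 8, 2]

155 = 9·17 + 2
17 = 8·2 + 1
2 = 2·1 + 0  (stop)
So 155/17 = [9; 8, 2].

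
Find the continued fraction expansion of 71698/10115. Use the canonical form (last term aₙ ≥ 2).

[7; 11, 3, 17, 5, 1, 2]

71698 = 7×10115 + 893
10115 = 11×893 + 292
893 = 3×292 + 17
292 = 17×17 + 3
17 = 5×3 + 2
3 = 1×2 + 1
2 = 2×1 + 0  (stop)
So 71698/10115 = [7; 11, 3, 17, 5, 1, 2].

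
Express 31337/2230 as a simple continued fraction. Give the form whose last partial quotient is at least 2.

31337 = 14*2230 + 117
2230 = 19*117 + 7
117 = 16*7 + 5
7 = 1*5 + 2
5 = 2*2 + 1
2 = 2*1 + 0  (stop)
So 31337/2230 = [14; 19, 16, 1, 2, 2].

[14; 19, 16, 1, 2, 2]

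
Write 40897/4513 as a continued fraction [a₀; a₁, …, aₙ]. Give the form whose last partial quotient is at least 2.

40897 = 9*4513 + 280
4513 = 16*280 + 33
280 = 8*33 + 16
33 = 2*16 + 1
16 = 16*1 + 0  (stop)
So 40897/4513 = [9; 16, 8, 2, 16].

[9; 16, 8, 2, 16]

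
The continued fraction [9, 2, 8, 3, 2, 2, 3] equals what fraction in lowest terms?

Fold from the inside: start with 3/1.
  2 + 1/3 = 7/3
  2 + 3/7 = 17/7
  3 + 7/17 = 58/17
  8 + 17/58 = 481/58
  2 + 58/481 = 1020/481
  9 + 481/1020 = 9661/1020

9661/1020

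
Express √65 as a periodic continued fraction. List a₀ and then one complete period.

a₀ = ⌊√65⌋ = 8.
With m₀=0, d₀=1 and mₖ₊₁ = dₖaₖ − mₖ, dₖ₊₁ = (n − mₖ₊₁²)/dₖ, aₖ₊₁ = ⌊(a₀+mₖ₊₁)/dₖ₊₁⌋:
  k=1: m=8, d=1, a=16
d=1 and a=2a₀=16 at k=1, so the next step gives (m, d) = (8, 1) again — its k=1 value — and the period has length 1.

[8; 16]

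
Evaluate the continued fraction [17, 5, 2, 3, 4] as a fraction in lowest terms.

2801/163

Fold from the inside: start with 4/1.
  3 + 1/4 = 13/4
  2 + 4/13 = 30/13
  5 + 13/30 = 163/30
  17 + 30/163 = 2801/163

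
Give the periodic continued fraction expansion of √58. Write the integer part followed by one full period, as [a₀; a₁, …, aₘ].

a₀ = ⌊√58⌋ = 7.
With m₀=0, d₀=1 and mₖ₊₁ = dₖaₖ − mₖ, dₖ₊₁ = (n − mₖ₊₁²)/dₖ, aₖ₊₁ = ⌊(a₀+mₖ₊₁)/dₖ₊₁⌋:
  k=1: m=7, d=9, a=1
  k=2: m=2, d=6, a=1
  k=3: m=4, d=7, a=1
  k=4: m=3, d=7, a=1
  k=5: m=4, d=6, a=1
  k=6: m=2, d=9, a=1
  k=7: m=7, d=1, a=14
d=1 and a=2a₀=14 at k=7, so the next step gives (m, d) = (7, 9) again — its k=1 value — and the period has length 7.

[7; 1, 1, 1, 1, 1, 1, 14]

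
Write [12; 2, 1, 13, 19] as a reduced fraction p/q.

Using pₖ = aₖpₖ₋₁ + pₖ₋₂ and qₖ = aₖqₖ₋₁ + qₖ₋₂:
  k=0: a=12, p=12, q=1
  k=1: a=2, p=25, q=2
  k=2: a=1, p=37, q=3
  k=3: a=13, p=506, q=41
  k=4: a=19, p=9651, q=782

9651/782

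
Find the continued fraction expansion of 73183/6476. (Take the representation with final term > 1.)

73183 = 11×6476 + 1947
6476 = 3×1947 + 635
1947 = 3×635 + 42
635 = 15×42 + 5
42 = 8×5 + 2
5 = 2×2 + 1
2 = 2×1 + 0  (stop)
So 73183/6476 = [11; 3, 3, 15, 8, 2, 2].

[11; 3, 3, 15, 8, 2, 2]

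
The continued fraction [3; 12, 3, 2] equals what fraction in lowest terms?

265/86

Fold from the inside: start with 2/1.
  3 + 1/2 = 7/2
  12 + 2/7 = 86/7
  3 + 7/86 = 265/86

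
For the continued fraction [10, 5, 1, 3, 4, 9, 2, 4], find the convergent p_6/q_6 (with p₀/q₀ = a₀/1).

Using pₖ = aₖpₖ₋₁ + pₖ₋₂, qₖ = aₖqₖ₋₁ + qₖ₋₂ (with p₋₁=1, p₋₂=0, q₋₁=0, q₋₂=1):
  k=0: a=10, p=10, q=1
  k=1: a=5, p=51, q=5
  k=2: a=1, p=61, q=6
  k=3: a=3, p=234, q=23
  k=4: a=4, p=997, q=98
  k=5: a=9, p=9207, q=905
  k=6: a=2, p=19411, q=1908

19411/1908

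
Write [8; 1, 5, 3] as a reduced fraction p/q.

168/19

Fold from the inside: start with 3/1.
  5 + 1/3 = 16/3
  1 + 3/16 = 19/16
  8 + 16/19 = 168/19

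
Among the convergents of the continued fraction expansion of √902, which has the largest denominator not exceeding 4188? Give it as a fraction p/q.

54090/1801

√902 = [30; 30, 60, …] (period length 2).
Convergents:
  p_0/q_0 = 30/1
  p_1/q_1 = 901/30
  p_2/q_2 = 54090/1801
  p_3/q_3 = 1623601/54060
q_2 = 1801 ≤ 4188 < 54060 = q_3, so the answer is 54090/1801.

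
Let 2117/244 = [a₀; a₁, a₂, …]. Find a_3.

2117 = 8·244 + 165   →  a_0 = 8
244 = 1·165 + 79   →  a_1 = 1
165 = 2·79 + 7   →  a_2 = 2
79 = 11·7 + 2   →  a_3 = 11

11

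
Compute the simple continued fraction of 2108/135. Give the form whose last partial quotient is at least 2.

[15; 1, 1, 1, 1, 2, 10]

2108 = 15×135 + 83
135 = 1×83 + 52
83 = 1×52 + 31
52 = 1×31 + 21
31 = 1×21 + 10
21 = 2×10 + 1
10 = 10×1 + 0  (stop)
So 2108/135 = [15; 1, 1, 1, 1, 2, 10].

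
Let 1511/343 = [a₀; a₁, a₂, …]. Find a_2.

1511 = 4·343 + 139   →  a_0 = 4
343 = 2·139 + 65   →  a_1 = 2
139 = 2·65 + 9   →  a_2 = 2

2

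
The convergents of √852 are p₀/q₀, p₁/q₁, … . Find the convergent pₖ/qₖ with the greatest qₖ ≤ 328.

4787/164

√852 = [29; 5, 3, 2, 4, 2, 3, 5, 58, …] (period length 8).
Convergents:
  p_0/q_0 = 29/1
  p_1/q_1 = 146/5
  p_2/q_2 = 467/16
  p_3/q_3 = 1080/37
  p_4/q_4 = 4787/164
  p_5/q_5 = 10654/365
q_4 = 164 ≤ 328 < 365 = q_5, so the answer is 4787/164.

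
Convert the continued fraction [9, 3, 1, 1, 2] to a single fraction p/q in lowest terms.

167/18

Using pₖ = aₖpₖ₋₁ + pₖ₋₂ and qₖ = aₖqₖ₋₁ + qₖ₋₂:
  k=0: a=9, p=9, q=1
  k=1: a=3, p=28, q=3
  k=2: a=1, p=37, q=4
  k=3: a=1, p=65, q=7
  k=4: a=2, p=167, q=18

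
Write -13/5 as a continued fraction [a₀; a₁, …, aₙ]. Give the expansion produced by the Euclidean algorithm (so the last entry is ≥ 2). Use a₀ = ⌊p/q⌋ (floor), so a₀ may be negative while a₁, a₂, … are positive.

-13 = -3*5 + 2
5 = 2*2 + 1
2 = 2*1 + 0  (stop)
So -13/5 = [-3; 2, 2].

[-3; 2, 2]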